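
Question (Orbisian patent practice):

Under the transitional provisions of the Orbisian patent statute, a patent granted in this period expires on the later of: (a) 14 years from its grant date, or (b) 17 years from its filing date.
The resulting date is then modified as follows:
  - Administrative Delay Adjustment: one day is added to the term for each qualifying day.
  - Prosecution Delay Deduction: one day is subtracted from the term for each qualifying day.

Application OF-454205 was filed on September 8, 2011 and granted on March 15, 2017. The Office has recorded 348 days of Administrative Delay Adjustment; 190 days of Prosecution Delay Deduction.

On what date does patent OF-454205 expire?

2031-08-20

(a) grant + 14 years → 15 March 2031.
(b) filing + 17 years → 8 September 2028.
Later of the two: 15 March 2031.
Administrative Delay Adjustment: +348 days → 26 February 2032.
Prosecution Delay Deduction: −190 days → 20 August 2031.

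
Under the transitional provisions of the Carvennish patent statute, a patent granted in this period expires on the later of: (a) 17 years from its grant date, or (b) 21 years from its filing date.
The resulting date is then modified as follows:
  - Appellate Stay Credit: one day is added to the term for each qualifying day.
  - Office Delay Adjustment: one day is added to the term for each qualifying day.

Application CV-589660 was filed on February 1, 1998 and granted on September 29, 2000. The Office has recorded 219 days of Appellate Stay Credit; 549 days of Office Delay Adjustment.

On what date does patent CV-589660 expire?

(a) grant + 17 years → 29 September 2017.
(b) filing + 21 years → 1 February 2019.
Later of the two: 1 February 2019.
Appellate Stay Credit: +219 days → 8 September 2019.
Office Delay Adjustment: +549 days → 10 March 2021.

2021-03-10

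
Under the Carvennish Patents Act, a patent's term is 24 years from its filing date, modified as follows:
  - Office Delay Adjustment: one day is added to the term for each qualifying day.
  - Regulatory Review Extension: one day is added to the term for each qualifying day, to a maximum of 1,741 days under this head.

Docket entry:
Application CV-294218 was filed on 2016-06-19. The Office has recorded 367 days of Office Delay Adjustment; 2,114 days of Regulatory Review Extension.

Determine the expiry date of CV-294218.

Base term: filing date + 24 years → 19 June 2040.
Office Delay Adjustment: +367 days → 21 June 2041.
Regulatory Review Extension: 2114 days claimed exceeds the 1741-day cap, so +1741 days → 28 March 2046.

March 28, 2046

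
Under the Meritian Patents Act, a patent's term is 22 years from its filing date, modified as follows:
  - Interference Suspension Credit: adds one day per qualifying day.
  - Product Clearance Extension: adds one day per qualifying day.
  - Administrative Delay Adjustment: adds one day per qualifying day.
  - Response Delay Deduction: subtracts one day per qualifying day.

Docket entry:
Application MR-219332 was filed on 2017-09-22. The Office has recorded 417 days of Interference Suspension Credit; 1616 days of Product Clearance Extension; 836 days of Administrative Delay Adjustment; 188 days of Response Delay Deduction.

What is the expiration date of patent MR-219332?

Base term: filing date + 22 years → 22 September 2039.
Interference Suspension Credit: +417 days → 12 November 2040.
Product Clearance Extension: +1616 days → 16 April 2045.
Administrative Delay Adjustment: +836 days → 31 July 2047.
Response Delay Deduction: −188 days → 24 January 2047.

January 24, 2047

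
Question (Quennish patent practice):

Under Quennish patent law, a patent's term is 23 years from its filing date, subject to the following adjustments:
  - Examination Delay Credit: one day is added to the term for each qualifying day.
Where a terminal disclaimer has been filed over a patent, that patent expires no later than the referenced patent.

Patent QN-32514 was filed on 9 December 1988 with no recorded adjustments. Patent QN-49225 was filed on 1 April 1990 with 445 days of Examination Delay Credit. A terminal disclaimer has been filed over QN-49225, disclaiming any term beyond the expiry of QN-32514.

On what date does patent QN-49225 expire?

December 9, 2011

Natural term of QN-49225:
  Base: filing + 23 years → 1 April 2013.
  Examination Delay Credit: +445 days → 20 June 2014.
Expiry of referenced patent QN-32514:
  Base: filing + 23 years → 9 December 2011.
Terminal disclaimer: QN-49225 expires on the earlier of 20 June 2014 and 9 December 2011.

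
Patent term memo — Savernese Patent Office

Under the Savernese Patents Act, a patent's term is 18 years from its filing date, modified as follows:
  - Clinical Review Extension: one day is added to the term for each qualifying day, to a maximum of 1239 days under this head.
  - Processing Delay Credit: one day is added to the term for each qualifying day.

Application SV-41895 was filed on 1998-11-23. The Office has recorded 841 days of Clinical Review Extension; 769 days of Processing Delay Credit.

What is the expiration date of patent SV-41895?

April 21, 2021

Base term: filing date + 18 years → 23 November 2016.
Clinical Review Extension: 841 days (within the 1239-day cap) → +841 days → 14 March 2019.
Processing Delay Credit: +769 days → 21 April 2021.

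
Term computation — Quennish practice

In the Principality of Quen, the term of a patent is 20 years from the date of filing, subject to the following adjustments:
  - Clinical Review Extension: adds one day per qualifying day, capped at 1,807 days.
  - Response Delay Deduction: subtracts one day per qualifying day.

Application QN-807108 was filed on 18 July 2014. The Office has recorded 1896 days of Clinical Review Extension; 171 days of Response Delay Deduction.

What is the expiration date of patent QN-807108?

Base term: filing date + 20 years → 18 July 2034.
Clinical Review Extension: 1896 days claimed exceeds the 1807-day cap, so +1807 days → 29 June 2039.
Response Delay Deduction: −171 days → 9 January 2039.

2039-01-09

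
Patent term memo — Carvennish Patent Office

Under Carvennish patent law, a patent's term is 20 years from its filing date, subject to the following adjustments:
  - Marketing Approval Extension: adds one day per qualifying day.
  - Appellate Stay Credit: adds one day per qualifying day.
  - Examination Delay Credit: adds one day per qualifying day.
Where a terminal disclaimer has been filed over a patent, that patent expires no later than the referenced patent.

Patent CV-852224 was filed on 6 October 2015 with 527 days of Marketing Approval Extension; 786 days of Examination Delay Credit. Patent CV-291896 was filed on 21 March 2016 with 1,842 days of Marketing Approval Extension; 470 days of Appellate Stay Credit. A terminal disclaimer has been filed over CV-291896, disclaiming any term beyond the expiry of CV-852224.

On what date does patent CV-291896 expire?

May 11, 2039

Natural term of CV-291896:
  Base: filing + 20 years → 21 March 2036.
  Marketing Approval Extension: +1842 days → 6 April 2041.
  Appellate Stay Credit: +470 days → 20 July 2042.
Expiry of referenced patent CV-852224:
  Base: filing + 20 years → 6 October 2035.
  Marketing Approval Extension: +527 days → 16 March 2037.
  Examination Delay Credit: +786 days → 11 May 2039.
Terminal disclaimer: CV-291896 expires on the earlier of 20 July 2042 and 11 May 2039.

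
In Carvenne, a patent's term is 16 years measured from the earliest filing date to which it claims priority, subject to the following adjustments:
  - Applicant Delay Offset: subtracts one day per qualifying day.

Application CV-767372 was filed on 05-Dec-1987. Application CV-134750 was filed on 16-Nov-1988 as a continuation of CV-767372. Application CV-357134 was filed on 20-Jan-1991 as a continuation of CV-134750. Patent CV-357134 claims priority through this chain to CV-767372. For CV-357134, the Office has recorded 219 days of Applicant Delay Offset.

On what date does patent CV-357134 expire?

Earliest priority filing: 5 December 1987.
Base term: 5 December 1987 + 16 years → 5 December 2003.
Applicant Delay Offset: −219 days → 30 April 2003.

2003-04-30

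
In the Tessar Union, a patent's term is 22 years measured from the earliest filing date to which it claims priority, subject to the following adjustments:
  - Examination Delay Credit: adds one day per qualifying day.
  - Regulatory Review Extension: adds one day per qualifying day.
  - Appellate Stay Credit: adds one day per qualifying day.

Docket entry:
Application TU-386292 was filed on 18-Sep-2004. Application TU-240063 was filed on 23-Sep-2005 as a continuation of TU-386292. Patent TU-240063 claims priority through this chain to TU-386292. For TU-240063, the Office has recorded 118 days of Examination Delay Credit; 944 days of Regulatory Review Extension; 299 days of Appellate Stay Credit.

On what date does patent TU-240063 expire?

Earliest priority filing: 18 September 2004.
Base term: 18 September 2004 + 22 years → 18 September 2026.
Examination Delay Credit: +118 days → 14 January 2027.
Regulatory Review Extension: +944 days → 15 August 2029.
Appellate Stay Credit: +299 days → 10 June 2030.

June 10, 2030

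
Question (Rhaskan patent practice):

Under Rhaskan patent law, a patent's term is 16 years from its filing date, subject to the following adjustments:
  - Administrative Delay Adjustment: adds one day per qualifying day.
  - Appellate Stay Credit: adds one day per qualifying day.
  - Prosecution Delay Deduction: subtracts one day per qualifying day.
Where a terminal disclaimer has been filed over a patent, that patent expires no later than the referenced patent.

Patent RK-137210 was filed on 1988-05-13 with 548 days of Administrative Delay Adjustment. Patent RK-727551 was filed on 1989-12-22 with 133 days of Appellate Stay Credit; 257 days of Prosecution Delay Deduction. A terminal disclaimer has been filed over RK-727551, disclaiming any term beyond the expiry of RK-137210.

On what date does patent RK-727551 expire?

2005-08-20

Natural term of RK-727551:
  Base: filing + 16 years → 22 December 2005.
  Appellate Stay Credit: +133 days → 4 May 2006.
  Prosecution Delay Deduction: −257 days → 20 August 2005.
Expiry of referenced patent RK-137210:
  Base: filing + 16 years → 13 May 2004.
  Administrative Delay Adjustment: +548 days → 12 November 2005.
Terminal disclaimer: RK-727551 expires on the earlier of 20 August 2005 and 12 November 2005.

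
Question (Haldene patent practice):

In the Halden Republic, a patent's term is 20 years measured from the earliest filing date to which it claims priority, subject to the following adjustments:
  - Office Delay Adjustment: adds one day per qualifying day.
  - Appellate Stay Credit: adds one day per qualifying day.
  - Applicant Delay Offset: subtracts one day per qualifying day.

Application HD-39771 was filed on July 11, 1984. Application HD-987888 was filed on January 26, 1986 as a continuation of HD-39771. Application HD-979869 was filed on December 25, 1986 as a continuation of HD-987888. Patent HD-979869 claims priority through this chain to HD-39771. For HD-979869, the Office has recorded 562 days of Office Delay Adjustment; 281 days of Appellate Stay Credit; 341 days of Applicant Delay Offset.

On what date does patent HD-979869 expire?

2005-11-25

Earliest priority filing: 11 July 1984.
Base term: 11 July 1984 + 20 years → 11 July 2004.
Office Delay Adjustment: +562 days → 24 January 2006.
Appellate Stay Credit: +281 days → 1 November 2006.
Applicant Delay Offset: −341 days → 25 November 2005.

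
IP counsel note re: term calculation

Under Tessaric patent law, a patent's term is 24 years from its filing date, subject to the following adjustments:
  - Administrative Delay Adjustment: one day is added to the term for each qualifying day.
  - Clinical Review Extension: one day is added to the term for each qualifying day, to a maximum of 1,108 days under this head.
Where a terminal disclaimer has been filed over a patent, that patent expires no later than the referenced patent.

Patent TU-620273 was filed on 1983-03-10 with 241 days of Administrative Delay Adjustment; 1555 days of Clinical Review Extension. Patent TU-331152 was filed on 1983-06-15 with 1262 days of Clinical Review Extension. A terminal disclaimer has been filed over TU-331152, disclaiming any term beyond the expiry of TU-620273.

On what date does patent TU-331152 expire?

June 27, 2010

Natural term of TU-331152:
  Base: filing + 24 years → 15 June 2007.
  Clinical Review Extension: 1262 days claimed exceeds the 1108-day cap, so +1108 days → 27 June 2010.
Expiry of referenced patent TU-620273:
  Base: filing + 24 years → 10 March 2007.
  Administrative Delay Adjustment: +241 days → 6 November 2007.
  Clinical Review Extension: 1555 days claimed exceeds the 1108-day cap, so +1108 days → 18 November 2010.
Terminal disclaimer: TU-331152 expires on the earlier of 27 June 2010 and 18 November 2010.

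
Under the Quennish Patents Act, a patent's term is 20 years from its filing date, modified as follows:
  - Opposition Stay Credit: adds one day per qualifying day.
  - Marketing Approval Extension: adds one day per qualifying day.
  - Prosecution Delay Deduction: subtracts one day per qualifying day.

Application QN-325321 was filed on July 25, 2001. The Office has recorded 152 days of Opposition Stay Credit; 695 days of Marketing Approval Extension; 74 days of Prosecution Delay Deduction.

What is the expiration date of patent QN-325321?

2023-09-06

Base term: filing date + 20 years → 25 July 2021.
Opposition Stay Credit: +152 days → 24 December 2021.
Marketing Approval Extension: +695 days → 19 November 2023.
Prosecution Delay Deduction: −74 days → 6 September 2023.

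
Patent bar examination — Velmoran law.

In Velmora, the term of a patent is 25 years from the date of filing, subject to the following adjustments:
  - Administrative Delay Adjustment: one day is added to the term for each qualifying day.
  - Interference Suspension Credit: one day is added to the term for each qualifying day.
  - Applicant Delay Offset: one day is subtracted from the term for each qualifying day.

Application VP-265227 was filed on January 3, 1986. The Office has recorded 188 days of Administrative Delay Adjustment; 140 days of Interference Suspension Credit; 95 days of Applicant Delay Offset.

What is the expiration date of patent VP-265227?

Base term: filing date + 25 years → 3 January 2011.
Administrative Delay Adjustment: +188 days → 10 July 2011.
Interference Suspension Credit: +140 days → 27 November 2011.
Applicant Delay Offset: −95 days → 24 August 2011.

August 24, 2011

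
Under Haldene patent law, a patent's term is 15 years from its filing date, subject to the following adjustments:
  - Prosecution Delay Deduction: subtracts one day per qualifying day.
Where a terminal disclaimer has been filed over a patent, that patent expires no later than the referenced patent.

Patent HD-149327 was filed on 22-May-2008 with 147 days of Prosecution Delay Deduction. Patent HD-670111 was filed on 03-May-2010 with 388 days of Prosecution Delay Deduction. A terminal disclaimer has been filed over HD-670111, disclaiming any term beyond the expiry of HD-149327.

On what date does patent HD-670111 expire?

2022-12-26

Natural term of HD-670111:
  Base: filing + 15 years → 3 May 2025.
  Prosecution Delay Deduction: −388 days → 10 April 2024.
Expiry of referenced patent HD-149327:
  Base: filing + 15 years → 22 May 2023.
  Prosecution Delay Deduction: −147 days → 26 December 2022.
Terminal disclaimer: HD-670111 expires on the earlier of 10 April 2024 and 26 December 2022.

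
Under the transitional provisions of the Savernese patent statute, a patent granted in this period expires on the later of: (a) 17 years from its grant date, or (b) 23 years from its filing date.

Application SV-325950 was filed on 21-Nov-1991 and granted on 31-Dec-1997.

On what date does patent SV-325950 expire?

(a) grant + 17 years → 31 December 2014.
(b) filing + 23 years → 21 November 2014.
Later of the two: 31 December 2014.

December 31, 2014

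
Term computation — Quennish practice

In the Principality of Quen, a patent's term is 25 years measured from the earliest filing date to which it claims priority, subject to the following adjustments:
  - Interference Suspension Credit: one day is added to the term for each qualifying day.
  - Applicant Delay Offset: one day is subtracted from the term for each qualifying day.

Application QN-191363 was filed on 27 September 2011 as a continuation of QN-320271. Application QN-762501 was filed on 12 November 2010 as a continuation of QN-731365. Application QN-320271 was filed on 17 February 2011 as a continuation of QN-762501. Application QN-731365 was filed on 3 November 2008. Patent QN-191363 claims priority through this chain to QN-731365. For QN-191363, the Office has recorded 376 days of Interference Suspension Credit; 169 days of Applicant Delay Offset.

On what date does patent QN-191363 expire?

Earliest priority filing: 3 November 2008.
Base term: 3 November 2008 + 25 years → 3 November 2033.
Interference Suspension Credit: +376 days → 14 November 2034.
Applicant Delay Offset: −169 days → 29 May 2034.

May 29, 2034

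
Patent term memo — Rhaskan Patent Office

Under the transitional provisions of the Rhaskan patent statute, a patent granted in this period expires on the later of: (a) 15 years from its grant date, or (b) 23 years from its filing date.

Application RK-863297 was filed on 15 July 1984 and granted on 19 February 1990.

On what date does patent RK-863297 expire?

2007-07-15

(a) grant + 15 years → 19 February 2005.
(b) filing + 23 years → 15 July 2007.
Later of the two: 15 July 2007.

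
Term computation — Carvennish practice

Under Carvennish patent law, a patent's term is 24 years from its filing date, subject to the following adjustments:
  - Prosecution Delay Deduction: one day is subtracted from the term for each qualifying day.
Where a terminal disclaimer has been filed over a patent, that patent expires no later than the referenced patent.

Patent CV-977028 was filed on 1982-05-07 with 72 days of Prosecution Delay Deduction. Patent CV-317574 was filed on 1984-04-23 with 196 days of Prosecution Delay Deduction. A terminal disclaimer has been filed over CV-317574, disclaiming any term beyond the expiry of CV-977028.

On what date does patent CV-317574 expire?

Natural term of CV-317574:
  Base: filing + 24 years → 23 April 2008.
  Prosecution Delay Deduction: −196 days → 10 October 2007.
Expiry of referenced patent CV-977028:
  Base: filing + 24 years → 7 May 2006.
  Prosecution Delay Deduction: −72 days → 24 February 2006.
Terminal disclaimer: CV-317574 expires on the earlier of 10 October 2007 and 24 February 2006.

2006-02-24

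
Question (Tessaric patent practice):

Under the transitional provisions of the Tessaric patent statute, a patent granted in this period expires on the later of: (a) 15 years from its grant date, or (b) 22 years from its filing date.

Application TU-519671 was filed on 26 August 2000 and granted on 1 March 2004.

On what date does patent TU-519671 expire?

2022-08-26

(a) grant + 15 years → 1 March 2019.
(b) filing + 22 years → 26 August 2022.
Later of the two: 26 August 2022.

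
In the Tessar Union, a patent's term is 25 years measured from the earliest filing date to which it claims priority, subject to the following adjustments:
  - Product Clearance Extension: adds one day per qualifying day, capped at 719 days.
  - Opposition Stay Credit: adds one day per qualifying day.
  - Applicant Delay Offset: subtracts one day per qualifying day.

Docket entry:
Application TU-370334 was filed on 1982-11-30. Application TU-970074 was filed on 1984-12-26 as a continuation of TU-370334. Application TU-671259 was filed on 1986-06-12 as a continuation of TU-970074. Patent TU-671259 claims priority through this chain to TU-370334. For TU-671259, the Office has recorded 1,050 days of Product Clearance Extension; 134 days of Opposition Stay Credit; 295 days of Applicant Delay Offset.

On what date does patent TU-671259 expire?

2009-06-10

Earliest priority filing: 30 November 1982.
Base term: 30 November 1982 + 25 years → 30 November 2007.
Product Clearance Extension: 1050 days claimed exceeds the 719-day cap, so +719 days → 18 November 2009.
Opposition Stay Credit: +134 days → 1 April 2010.
Applicant Delay Offset: −295 days → 10 June 2009.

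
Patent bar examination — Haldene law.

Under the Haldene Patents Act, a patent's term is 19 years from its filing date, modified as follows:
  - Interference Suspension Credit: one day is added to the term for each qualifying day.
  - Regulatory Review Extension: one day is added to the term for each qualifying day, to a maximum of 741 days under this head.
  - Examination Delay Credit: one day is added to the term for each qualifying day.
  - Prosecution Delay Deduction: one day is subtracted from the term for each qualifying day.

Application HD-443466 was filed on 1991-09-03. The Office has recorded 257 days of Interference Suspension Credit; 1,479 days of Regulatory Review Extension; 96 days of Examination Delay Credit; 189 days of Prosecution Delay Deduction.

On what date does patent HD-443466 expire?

2013-02-24

Base term: filing date + 19 years → 3 September 2010.
Interference Suspension Credit: +257 days → 18 May 2011.
Regulatory Review Extension: 1479 days claimed exceeds the 741-day cap, so +741 days → 28 May 2013.
Examination Delay Credit: +96 days → 1 September 2013.
Prosecution Delay Deduction: −189 days → 24 February 2013.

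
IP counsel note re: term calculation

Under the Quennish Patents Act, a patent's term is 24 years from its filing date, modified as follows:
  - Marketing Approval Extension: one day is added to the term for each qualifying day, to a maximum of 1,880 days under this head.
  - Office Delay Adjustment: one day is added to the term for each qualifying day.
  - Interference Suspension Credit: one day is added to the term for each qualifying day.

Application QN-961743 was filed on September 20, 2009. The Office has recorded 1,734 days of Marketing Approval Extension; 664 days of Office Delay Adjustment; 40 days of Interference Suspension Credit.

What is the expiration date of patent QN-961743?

Base term: filing date + 24 years → 20 September 2033.
Marketing Approval Extension: 1734 days (within the 1880-day cap) → +1734 days → 20 June 2038.
Office Delay Adjustment: +664 days → 14 April 2040.
Interference Suspension Credit: +40 days → 24 May 2040.

May 24, 2040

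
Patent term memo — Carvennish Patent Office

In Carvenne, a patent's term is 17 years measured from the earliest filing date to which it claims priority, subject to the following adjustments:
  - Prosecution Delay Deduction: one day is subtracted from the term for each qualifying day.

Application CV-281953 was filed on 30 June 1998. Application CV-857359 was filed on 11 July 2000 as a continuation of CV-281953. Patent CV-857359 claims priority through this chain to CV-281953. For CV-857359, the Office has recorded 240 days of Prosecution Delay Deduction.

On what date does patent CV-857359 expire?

Earliest priority filing: 30 June 1998.
Base term: 30 June 1998 + 17 years → 30 June 2015.
Prosecution Delay Deduction: −240 days → 2 November 2014.

2014-11-02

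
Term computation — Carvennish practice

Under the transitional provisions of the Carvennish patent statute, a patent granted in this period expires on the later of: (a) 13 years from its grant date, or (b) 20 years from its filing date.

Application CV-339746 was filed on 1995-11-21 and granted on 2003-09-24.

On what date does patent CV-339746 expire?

2016-09-24

(a) grant + 13 years → 24 September 2016.
(b) filing + 20 years → 21 November 2015.
Later of the two: 24 September 2016.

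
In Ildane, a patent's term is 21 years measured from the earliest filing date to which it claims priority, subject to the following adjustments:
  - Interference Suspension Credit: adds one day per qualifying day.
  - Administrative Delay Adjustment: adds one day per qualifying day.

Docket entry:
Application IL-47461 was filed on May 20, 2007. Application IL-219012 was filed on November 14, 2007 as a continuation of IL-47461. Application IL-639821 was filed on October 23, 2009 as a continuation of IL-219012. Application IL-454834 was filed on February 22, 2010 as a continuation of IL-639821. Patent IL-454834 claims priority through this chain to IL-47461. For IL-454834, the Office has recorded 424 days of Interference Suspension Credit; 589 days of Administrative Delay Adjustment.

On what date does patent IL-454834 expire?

2031-02-27

Earliest priority filing: 20 May 2007.
Base term: 20 May 2007 + 21 years → 20 May 2028.
Interference Suspension Credit: +424 days → 18 July 2029.
Administrative Delay Adjustment: +589 days → 27 February 2031.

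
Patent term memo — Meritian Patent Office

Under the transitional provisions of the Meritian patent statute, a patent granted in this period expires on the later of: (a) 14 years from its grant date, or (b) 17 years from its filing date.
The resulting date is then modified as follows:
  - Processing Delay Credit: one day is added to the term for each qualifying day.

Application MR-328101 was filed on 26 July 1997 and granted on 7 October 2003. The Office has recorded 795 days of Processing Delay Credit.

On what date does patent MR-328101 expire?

December 11, 2019

(a) grant + 14 years → 7 October 2017.
(b) filing + 17 years → 26 July 2014.
Later of the two: 7 October 2017.
Processing Delay Credit: +795 days → 11 December 2019.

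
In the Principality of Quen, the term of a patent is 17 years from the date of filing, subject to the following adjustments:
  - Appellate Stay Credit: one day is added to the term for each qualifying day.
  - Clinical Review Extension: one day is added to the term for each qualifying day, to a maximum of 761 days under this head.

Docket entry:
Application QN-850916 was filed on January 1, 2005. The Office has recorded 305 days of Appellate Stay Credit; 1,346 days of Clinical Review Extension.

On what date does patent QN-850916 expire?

December 2, 2024

Base term: filing date + 17 years → 1 January 2022.
Appellate Stay Credit: +305 days → 2 November 2022.
Clinical Review Extension: 1346 days claimed exceeds the 761-day cap, so +761 days → 2 December 2024.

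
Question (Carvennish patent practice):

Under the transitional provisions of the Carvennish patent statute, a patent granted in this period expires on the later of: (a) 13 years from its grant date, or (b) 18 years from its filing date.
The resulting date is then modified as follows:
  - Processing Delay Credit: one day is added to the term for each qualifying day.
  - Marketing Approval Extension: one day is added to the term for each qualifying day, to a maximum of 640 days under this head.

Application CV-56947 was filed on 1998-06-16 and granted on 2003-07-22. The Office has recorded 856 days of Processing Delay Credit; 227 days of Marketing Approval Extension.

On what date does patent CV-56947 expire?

(a) grant + 13 years → 22 July 2016.
(b) filing + 18 years → 16 June 2016.
Later of the two: 22 July 2016.
Processing Delay Credit: +856 days → 25 November 2018.
Marketing Approval Extension: 227 days (within the 640-day cap) → +227 days → 10 July 2019.

July 10, 2019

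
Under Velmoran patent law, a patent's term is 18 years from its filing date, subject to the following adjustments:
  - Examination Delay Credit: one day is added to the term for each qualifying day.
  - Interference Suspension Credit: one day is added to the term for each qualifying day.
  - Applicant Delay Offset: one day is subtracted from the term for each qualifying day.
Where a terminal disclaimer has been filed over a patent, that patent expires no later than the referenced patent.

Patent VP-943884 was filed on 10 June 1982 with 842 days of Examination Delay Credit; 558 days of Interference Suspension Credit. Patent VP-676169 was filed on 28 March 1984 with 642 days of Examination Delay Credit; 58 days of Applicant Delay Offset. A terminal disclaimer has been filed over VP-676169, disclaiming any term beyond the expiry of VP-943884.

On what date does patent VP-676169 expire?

Natural term of VP-676169:
  Base: filing + 18 years → 28 March 2002.
  Examination Delay Credit: +642 days → 30 December 2003.
  Applicant Delay Offset: −58 days → 2 November 2003.
Expiry of referenced patent VP-943884:
  Base: filing + 18 years → 10 June 2000.
  Examination Delay Credit: +842 days → 30 September 2002.
  Interference Suspension Credit: +558 days → 10 April 2004.
Terminal disclaimer: VP-676169 expires on the earlier of 2 November 2003 and 10 April 2004.

2003-11-02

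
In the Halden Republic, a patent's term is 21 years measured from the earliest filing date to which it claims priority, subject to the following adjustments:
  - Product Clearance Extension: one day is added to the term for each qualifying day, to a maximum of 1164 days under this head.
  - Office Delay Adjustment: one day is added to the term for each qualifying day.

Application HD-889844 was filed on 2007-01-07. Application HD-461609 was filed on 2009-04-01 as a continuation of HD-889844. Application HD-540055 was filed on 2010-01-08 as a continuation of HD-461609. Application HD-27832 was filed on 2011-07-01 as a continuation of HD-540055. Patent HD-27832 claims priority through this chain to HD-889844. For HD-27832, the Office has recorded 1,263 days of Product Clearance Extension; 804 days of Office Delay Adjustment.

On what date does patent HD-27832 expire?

May 28, 2033

Earliest priority filing: 7 January 2007.
Base term: 7 January 2007 + 21 years → 7 January 2028.
Product Clearance Extension: 1263 days claimed exceeds the 1164-day cap, so +1164 days → 16 March 2031.
Office Delay Adjustment: +804 days → 28 May 2033.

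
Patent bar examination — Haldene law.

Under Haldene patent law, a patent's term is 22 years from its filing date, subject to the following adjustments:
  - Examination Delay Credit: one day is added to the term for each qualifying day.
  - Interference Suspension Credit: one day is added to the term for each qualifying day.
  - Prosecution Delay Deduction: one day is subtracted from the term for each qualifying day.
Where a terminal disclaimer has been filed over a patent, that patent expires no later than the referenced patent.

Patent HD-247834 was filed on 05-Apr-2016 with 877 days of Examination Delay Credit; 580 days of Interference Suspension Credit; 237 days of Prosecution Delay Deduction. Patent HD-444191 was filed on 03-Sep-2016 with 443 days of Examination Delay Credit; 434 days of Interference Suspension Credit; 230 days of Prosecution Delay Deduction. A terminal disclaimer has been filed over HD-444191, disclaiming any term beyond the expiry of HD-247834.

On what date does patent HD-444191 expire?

2040-06-11

Natural term of HD-444191:
  Base: filing + 22 years → 3 September 2038.
  Examination Delay Credit: +443 days → 20 November 2039.
  Interference Suspension Credit: +434 days → 27 January 2041.
  Prosecution Delay Deduction: −230 days → 11 June 2040.
Expiry of referenced patent HD-247834:
  Base: filing + 22 years → 5 April 2038.
  Examination Delay Credit: +877 days → 29 August 2040.
  Interference Suspension Credit: +580 days → 1 April 2042.
  Prosecution Delay Deduction: −237 days → 7 August 2041.
Terminal disclaimer: HD-444191 expires on the earlier of 11 June 2040 and 7 August 2041.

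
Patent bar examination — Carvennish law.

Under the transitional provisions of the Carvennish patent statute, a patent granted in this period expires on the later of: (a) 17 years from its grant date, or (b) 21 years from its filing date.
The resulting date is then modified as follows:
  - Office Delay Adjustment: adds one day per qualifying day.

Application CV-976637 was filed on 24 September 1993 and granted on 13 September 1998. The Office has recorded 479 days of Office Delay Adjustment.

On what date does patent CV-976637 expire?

(a) grant + 17 years → 13 September 2015.
(b) filing + 21 years → 24 September 2014.
Later of the two: 13 September 2015.
Office Delay Adjustment: +479 days → 4 January 2017.

2017-01-04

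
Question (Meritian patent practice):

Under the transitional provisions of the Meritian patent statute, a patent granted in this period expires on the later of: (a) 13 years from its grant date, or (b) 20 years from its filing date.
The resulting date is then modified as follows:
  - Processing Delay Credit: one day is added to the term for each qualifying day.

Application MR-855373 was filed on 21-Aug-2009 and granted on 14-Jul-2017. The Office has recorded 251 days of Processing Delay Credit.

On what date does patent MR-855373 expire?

March 22, 2031

(a) grant + 13 years → 14 July 2030.
(b) filing + 20 years → 21 August 2029.
Later of the two: 14 July 2030.
Processing Delay Credit: +251 days → 22 March 2031.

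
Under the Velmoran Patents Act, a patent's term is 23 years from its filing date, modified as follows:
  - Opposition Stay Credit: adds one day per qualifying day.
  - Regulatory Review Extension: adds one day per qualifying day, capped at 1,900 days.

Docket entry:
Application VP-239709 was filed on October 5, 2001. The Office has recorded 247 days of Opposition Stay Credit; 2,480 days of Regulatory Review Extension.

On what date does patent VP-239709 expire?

Base term: filing date + 23 years → 5 October 2024.
Opposition Stay Credit: +247 days → 9 June 2025.
Regulatory Review Extension: 2480 days claimed exceeds the 1900-day cap, so +1900 days → 22 August 2030.

2030-08-22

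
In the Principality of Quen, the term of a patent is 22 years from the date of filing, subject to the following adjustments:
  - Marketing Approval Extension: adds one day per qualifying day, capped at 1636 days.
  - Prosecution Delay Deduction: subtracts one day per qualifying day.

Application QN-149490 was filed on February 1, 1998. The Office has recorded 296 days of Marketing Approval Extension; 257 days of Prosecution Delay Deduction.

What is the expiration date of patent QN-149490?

March 11, 2020

Base term: filing date + 22 years → 1 February 2020.
Marketing Approval Extension: 296 days (within the 1636-day cap) → +296 days → 23 November 2020.
Prosecution Delay Deduction: −257 days → 11 March 2020.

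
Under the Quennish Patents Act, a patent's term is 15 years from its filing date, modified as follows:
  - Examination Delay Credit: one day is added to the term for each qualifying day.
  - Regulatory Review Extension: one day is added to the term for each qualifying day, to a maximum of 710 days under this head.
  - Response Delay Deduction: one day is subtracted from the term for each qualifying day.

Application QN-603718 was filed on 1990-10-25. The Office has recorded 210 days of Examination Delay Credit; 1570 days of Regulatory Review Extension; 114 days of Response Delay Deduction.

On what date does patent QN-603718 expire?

2008-01-09

Base term: filing date + 15 years → 25 October 2005.
Examination Delay Credit: +210 days → 23 May 2006.
Regulatory Review Extension: 1570 days claimed exceeds the 710-day cap, so +710 days → 2 May 2008.
Response Delay Deduction: −114 days → 9 January 2008.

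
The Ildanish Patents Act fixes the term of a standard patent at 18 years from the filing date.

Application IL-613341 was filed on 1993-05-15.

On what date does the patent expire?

Filing date + 18 years → 15 May 2011.

2011-05-15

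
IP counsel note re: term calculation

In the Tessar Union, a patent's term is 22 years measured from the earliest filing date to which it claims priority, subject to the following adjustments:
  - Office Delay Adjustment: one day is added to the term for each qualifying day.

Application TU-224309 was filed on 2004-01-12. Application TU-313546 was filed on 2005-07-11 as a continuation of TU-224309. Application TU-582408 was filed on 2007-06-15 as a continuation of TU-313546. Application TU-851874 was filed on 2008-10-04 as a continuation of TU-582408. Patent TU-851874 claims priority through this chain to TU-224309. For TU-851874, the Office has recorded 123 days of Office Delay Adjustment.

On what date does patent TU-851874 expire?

Earliest priority filing: 12 January 2004.
Base term: 12 January 2004 + 22 years → 12 January 2026.
Office Delay Adjustment: +123 days → 15 May 2026.

2026-05-15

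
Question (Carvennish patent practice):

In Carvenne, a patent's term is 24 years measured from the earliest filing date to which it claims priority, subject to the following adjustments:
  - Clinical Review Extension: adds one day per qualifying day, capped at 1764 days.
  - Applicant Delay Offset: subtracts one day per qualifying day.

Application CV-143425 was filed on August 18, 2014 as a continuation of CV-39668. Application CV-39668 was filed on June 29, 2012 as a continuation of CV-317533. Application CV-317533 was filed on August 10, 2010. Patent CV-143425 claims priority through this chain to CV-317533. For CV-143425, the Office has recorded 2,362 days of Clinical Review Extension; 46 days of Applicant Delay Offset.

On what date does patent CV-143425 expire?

April 24, 2039

Earliest priority filing: 10 August 2010.
Base term: 10 August 2010 + 24 years → 10 August 2034.
Clinical Review Extension: 2362 days claimed exceeds the 1764-day cap, so +1764 days → 9 June 2039.
Applicant Delay Offset: −46 days → 24 April 2039.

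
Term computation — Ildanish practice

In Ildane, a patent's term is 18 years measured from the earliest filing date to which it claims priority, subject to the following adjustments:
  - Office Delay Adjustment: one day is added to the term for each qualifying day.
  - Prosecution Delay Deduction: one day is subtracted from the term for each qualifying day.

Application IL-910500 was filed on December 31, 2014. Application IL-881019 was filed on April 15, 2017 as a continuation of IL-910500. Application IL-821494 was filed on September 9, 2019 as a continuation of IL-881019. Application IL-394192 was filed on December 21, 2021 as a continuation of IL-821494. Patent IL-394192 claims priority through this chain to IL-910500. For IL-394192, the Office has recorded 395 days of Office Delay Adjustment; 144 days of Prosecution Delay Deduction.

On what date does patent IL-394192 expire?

2033-09-08

Earliest priority filing: 31 December 2014.
Base term: 31 December 2014 + 18 years → 31 December 2032.
Office Delay Adjustment: +395 days → 30 January 2034.
Prosecution Delay Deduction: −144 days → 8 September 2033.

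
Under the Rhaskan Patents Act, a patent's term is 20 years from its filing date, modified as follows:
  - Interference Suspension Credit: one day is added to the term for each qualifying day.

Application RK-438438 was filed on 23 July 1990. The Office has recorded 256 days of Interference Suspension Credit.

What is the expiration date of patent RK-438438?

2011-04-05

Base term: filing date + 20 years → 23 July 2010.
Interference Suspension Credit: +256 days → 5 April 2011.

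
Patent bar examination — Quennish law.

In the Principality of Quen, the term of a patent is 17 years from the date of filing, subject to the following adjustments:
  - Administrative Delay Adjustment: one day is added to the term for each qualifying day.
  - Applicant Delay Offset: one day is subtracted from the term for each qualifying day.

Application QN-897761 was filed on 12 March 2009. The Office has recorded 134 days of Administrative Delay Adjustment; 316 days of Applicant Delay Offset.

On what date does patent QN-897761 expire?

September 11, 2025

Base term: filing date + 17 years → 12 March 2026.
Administrative Delay Adjustment: +134 days → 24 July 2026.
Applicant Delay Offset: −316 days → 11 September 2025.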